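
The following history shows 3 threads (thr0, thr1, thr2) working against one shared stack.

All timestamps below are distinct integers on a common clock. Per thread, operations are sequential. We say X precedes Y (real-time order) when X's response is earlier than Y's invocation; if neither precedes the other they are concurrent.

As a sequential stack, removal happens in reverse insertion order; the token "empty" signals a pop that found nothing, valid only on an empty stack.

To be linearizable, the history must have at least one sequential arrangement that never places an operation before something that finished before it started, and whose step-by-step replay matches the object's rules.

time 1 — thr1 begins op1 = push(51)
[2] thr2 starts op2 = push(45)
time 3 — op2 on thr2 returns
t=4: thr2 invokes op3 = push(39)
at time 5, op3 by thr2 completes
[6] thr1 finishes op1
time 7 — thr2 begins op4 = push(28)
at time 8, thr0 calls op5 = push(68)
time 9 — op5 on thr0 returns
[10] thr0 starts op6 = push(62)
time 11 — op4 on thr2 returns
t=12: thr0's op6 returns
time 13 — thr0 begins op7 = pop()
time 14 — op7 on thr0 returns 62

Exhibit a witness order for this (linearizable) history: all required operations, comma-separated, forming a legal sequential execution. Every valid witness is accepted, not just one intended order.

1. op1 push(51), leaving stack <51>
2. op2 push(45), leaving stack <51,45>
3. op3 push(39), leaving stack <51,45,39>
4. op4 push(28), leaving stack <51,45,39,28>
5. op5 push(68), leaving stack <51,45,39,28,68>
6. op6 push(62), leaving stack <51,45,39,28,68,62>
7. op7 pop() → 62, leaving stack <51,45,39,28,68>

op1, op2, op3, op4, op5, op6, op7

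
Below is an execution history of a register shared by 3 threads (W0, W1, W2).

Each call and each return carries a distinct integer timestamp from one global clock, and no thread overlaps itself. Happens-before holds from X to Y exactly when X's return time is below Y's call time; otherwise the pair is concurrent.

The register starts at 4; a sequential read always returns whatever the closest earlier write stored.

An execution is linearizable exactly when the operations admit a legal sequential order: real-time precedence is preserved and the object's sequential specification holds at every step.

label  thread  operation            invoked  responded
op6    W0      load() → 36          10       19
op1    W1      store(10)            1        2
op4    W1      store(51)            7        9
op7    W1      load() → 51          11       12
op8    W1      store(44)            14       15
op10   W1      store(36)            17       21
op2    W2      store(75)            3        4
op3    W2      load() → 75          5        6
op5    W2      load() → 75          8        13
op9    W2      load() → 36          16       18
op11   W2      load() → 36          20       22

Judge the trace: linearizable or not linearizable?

witness order: op1, op2, op3, op5, op4, op7, op8, op10, op6, op9, op11
step 1: op1 store(10) — value 10
step 2: op2 store(75) — value 75
step 3: op3 load() → 75 — value 75
step 4: op5 load() → 75 — value 75
step 5: op4 store(51) — value 51
step 6: op7 load() → 51 — value 51
step 7: op8 store(44) — value 44
step 8: op10 store(36) — value 36
step 9: op6 load() → 36 — value 36
step 10: op9 load() → 36 — value 36
step 11: op11 load() → 36 — value 36

linearizable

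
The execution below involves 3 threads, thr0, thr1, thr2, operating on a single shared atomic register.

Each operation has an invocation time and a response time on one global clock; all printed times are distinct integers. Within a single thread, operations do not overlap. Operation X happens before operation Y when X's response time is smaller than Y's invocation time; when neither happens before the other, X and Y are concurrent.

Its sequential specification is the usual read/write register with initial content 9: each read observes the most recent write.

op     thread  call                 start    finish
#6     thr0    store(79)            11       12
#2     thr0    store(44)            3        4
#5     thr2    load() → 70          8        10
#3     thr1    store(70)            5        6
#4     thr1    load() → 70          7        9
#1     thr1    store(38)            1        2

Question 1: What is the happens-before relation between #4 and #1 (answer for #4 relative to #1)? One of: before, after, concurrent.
#4 spans [7,9], #1 spans [1,2]
resp(#1)=2 < inv(#4)=7

after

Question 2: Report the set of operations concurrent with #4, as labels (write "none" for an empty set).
#4 spans [7,9]: anything still running between times 7 and 9 counts as concurrent
#1 [1,2]: before
#2 [3,4]: before
#3 [5,6]: before
#5 [8,10]: concurrent
#6 [11,12]: after

#5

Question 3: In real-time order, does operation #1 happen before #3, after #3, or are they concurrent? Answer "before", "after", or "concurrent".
#1 spans [1,2], #3 spans [5,6]
resp(#1)=2 < inv(#3)=5

before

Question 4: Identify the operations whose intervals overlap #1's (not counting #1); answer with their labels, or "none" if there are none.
#1 spans [1,2]; an op avoiding the whole window 1..2 is ordered, any other is concurrent
#2 [3,4]: after
#3 [5,6]: after
#4 [7,9]: after
#5 [8,10]: after
#6 [11,12]: after

none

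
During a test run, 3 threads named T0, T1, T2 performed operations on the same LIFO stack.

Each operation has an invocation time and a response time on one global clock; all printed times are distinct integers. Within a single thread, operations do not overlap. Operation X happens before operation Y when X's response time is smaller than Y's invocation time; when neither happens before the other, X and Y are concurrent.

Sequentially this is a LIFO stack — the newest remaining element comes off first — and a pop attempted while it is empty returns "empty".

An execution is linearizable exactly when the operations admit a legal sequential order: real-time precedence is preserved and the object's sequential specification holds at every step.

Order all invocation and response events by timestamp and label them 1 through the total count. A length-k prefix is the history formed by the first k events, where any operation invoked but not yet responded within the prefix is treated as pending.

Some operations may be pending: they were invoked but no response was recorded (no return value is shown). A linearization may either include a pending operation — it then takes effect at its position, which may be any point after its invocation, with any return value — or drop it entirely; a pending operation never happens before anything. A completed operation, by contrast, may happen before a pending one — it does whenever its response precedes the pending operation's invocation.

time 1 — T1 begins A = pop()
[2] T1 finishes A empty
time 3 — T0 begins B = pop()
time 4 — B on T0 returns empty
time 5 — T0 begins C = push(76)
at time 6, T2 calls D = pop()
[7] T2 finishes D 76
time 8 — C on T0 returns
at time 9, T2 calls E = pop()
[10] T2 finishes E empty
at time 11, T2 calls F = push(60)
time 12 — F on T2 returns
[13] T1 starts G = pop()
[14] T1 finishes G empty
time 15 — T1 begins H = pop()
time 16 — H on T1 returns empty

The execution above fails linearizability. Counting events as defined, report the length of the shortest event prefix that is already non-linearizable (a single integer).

14

events 1..13 are still linearizable — one witness is A, B, C, D, E, F:
after step 1 (A pop() → empty): stack <>
after step 2 (B pop() → empty): stack <>
after step 3 (C push(76)): stack <76>
after step 4 (D pop() → 76): stack <>
after step 5 (E pop() → empty): stack <>
after step 6 (F push(60)): stack <60>
once event 14 joins (G's response, time 14), exhaustive search finds no witness
sample order A, B, C, D, E, F, G stalls at step 7 — G pop() → empty has no legal effect
sample order A, B, D, C, E, F, G stalls at step 3 — D pop() → 76 has no legal effect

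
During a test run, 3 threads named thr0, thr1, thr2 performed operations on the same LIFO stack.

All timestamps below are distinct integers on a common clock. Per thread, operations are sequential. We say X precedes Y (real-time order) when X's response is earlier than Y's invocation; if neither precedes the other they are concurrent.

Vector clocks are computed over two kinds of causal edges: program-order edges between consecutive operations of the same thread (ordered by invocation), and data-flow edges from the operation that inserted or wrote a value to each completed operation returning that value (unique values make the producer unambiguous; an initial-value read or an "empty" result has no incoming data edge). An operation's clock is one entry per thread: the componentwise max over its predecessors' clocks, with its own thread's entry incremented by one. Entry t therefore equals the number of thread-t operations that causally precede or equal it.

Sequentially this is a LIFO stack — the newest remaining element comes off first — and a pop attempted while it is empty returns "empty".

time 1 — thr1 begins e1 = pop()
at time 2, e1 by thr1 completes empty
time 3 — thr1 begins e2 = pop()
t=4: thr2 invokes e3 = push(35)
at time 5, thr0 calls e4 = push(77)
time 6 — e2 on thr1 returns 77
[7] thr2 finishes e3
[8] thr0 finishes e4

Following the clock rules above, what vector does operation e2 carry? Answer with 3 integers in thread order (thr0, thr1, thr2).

no predecessors for e3 (invoked 4): thr2 increments from zero → (0, 0, 1)
no predecessors for e1 (invoked 1): thr1 increments from zero → (0, 1, 0)
no predecessors for e4 (invoked 5): thr0 increments from zero → (1, 0, 0)
from VC(e1)=(0, 1, 0), VC(e4)=(1, 0, 0), e2 (invoked 3) maxes components and bumps thr1 → (1, 2, 0)
target: VC(e2) = (1, 2, 0)

(1, 2, 0)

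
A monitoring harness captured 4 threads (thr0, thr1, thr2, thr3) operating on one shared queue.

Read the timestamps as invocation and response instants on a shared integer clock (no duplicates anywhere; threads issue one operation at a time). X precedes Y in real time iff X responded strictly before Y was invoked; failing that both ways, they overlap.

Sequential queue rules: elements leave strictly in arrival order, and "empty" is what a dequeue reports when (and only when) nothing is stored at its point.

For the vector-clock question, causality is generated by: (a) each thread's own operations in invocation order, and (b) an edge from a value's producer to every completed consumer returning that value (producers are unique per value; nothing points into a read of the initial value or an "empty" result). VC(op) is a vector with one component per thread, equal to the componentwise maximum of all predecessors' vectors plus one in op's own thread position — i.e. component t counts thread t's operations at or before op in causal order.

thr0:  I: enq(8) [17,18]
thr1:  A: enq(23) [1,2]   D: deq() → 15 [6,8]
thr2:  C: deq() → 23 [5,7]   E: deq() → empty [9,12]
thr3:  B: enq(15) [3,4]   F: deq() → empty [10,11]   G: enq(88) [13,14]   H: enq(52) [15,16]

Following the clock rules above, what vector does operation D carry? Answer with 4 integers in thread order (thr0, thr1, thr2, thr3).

VC(B, invoked at 3): no causal predecessors; +1 on thr3 → (0, 0, 0, 1)
VC(A, invoked at 1): no causal predecessors; +1 on thr1 → (0, 1, 0, 0)
VC(I, invoked at 17): no causal predecessors; +1 on thr0 → (1, 0, 0, 0)
merge at F (invoked 10): VC(B)=(0, 0, 0, 1), own-thread bump on thr3 → (0, 0, 0, 2)
merge at C (invoked 5): VC(A)=(0, 1, 0, 0), own-thread bump on thr2 → (0, 1, 1, 0)
merge at G (invoked 13): VC(F)=(0, 0, 0, 2), own-thread bump on thr3 → (0, 0, 0, 3)
merge at E (invoked 9): VC(C)=(0, 1, 1, 0), own-thread bump on thr2 → (0, 1, 2, 0)
merge at D (invoked 6): VC(A)=(0, 1, 0, 0), VC(B)=(0, 0, 0, 1), own-thread bump on thr1 → (0, 2, 0, 1)
merge at H (invoked 15): VC(G)=(0, 0, 0, 3), own-thread bump on thr3 → (0, 0, 0, 4)
target: VC(D) = (0, 2, 0, 1)

(0, 2, 0, 1)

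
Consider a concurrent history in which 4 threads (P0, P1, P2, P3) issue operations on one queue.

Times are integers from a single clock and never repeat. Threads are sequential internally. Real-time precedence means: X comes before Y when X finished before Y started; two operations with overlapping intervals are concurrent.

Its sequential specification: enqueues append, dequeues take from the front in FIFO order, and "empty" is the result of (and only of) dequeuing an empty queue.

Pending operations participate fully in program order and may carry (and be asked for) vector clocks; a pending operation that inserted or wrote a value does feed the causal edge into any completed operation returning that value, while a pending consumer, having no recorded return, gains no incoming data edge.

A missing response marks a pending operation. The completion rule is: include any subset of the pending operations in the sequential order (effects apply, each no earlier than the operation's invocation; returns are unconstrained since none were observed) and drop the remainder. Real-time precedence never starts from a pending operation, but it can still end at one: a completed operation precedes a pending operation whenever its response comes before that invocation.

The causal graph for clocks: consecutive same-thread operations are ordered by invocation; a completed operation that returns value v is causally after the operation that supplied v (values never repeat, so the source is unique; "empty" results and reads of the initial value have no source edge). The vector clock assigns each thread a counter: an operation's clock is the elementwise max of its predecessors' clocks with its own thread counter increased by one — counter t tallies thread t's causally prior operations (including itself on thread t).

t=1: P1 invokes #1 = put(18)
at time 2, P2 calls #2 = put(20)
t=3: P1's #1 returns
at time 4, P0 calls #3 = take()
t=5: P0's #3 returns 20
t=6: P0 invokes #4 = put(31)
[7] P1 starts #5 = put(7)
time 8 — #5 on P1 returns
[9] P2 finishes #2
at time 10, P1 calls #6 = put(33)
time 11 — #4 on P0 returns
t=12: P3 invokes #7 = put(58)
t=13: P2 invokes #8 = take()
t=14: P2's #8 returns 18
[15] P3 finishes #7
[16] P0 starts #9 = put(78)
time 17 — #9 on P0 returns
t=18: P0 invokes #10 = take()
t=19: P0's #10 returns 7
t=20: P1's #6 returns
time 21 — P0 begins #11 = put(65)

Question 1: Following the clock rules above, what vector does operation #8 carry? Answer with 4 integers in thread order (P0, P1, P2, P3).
(0, 1, 2, 0)

no predecessors for #7 (invoked 12): P3 increments from zero → (0, 0, 0, 1)
no predecessors for #2 (invoked 2): P2 increments from zero → (0, 0, 1, 0)
no predecessors for #1 (invoked 1): P1 increments from zero → (0, 1, 0, 0)
#5 (invocation 7): componentwise max over VC(#1)=(0, 1, 0, 0), +1 at P1, giving (0, 2, 0, 0)
#3 (invocation 4): componentwise max over VC(#2)=(0, 0, 1, 0), +1 at P0, giving (1, 0, 1, 0)
#8 (invocation 13): componentwise max over VC(#1)=(0, 1, 0, 0), VC(#2)=(0, 0, 1, 0), +1 at P2, giving (0, 1, 2, 0)
#6 (invocation 10): componentwise max over VC(#5)=(0, 2, 0, 0), +1 at P1, giving (0, 3, 0, 0)
#4 (invocation 6): componentwise max over VC(#3)=(1, 0, 1, 0), +1 at P0, giving (2, 0, 1, 0)
#9 (invocation 16): componentwise max over VC(#4)=(2, 0, 1, 0), +1 at P0, giving (3, 0, 1, 0)
#10 (invocation 18): componentwise max over VC(#5)=(0, 2, 0, 0), VC(#9)=(3, 0, 1, 0), +1 at P0, giving (4, 2, 1, 0)
#11 (invocation 21): componentwise max over VC(#10)=(4, 2, 1, 0), +1 at P0, giving (5, 2, 1, 0)
target: VC(#8) = (0, 1, 2, 0)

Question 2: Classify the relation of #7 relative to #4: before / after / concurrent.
after

#7 spans [12,15], #4 spans [6,11]
resp(#4)=11 < inv(#7)=12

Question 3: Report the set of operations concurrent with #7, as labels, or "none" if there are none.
#6, #8

#7 runs from 12 to 15; window-overlapping ops are concurrent
#1 [1,3]: before
#2 [2,9]: before
#3 [4,5]: before
#4 [6,11]: before
#5 [7,8]: before
#6 [10,20]: concurrent
#8 [13,14]: concurrent
#9 [16,17]: after
#10 [18,19]: after
#11 [21,…): after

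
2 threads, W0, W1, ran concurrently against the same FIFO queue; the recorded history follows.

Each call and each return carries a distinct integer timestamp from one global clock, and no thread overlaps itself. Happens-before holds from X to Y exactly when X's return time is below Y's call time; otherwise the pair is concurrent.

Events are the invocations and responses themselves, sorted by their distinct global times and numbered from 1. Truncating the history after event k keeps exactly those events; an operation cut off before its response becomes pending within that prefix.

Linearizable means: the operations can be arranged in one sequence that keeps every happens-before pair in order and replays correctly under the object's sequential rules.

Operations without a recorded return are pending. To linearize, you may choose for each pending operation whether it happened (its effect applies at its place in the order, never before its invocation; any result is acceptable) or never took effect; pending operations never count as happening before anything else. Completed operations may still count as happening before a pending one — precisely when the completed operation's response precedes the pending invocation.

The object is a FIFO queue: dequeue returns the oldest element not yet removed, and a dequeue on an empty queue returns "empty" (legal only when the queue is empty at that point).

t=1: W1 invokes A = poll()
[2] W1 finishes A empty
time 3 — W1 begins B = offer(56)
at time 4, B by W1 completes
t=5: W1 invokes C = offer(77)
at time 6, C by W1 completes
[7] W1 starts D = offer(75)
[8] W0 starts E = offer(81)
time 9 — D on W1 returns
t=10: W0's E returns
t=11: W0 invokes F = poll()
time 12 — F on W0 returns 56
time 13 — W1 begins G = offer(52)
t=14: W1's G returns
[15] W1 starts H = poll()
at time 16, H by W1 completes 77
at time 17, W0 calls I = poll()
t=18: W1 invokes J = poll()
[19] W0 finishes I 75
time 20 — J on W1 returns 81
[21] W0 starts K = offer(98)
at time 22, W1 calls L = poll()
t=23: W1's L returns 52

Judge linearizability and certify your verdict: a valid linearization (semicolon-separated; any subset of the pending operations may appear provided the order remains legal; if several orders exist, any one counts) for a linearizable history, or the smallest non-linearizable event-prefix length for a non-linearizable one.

1. A poll() → empty, leaving queue <>
2. B offer(56), leaving queue <56>
3. C offer(77), leaving queue <56,77>
4. D offer(75), leaving queue <56,77,75>
5. E offer(81), leaving queue <56,77,75,81>
6. F poll() → 56, leaving queue <77,75,81>
7. G offer(52), leaving queue <77,75,81,52>
8. H poll() → 77, leaving queue <75,81,52>
9. I poll() → 75, leaving queue <81,52>
10. J poll() → 81, leaving queue <52>
11. K offer(98) (pending, included), leaving queue <52,98>
12. L poll() → 52, leaving queue <98>

linearizable — witness: A; B; C; D; E; F; G; H; I; J; K; L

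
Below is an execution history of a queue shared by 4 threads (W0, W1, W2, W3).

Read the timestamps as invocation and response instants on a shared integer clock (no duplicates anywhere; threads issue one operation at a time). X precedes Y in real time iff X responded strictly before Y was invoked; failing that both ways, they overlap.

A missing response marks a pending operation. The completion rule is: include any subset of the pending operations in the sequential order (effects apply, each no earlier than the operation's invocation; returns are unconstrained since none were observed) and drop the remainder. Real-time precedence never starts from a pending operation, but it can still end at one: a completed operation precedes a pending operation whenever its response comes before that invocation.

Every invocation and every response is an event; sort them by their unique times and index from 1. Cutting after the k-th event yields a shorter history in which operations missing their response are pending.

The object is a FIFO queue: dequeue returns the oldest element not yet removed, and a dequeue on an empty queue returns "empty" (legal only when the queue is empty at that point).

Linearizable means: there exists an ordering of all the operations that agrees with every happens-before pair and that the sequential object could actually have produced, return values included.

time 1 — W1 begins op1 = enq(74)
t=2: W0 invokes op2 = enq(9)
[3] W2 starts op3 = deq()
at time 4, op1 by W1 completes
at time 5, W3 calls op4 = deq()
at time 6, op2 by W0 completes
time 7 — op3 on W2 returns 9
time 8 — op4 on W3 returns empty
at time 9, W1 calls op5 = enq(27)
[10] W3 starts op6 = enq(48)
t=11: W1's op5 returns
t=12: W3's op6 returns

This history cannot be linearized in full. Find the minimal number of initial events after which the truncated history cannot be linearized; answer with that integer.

events 1..7 are linearizable; a witness order is op1, op2, op4, op3:
1. op1 enq(74), leaving queue <74>
2. op2 enq(9), leaving queue <74,9>
3. op4 deq() (pending, included), leaving queue <9>
4. op3 deq() → 9, leaving queue <>
at event 8 (op4's time-8 response) nothing linearizes any more
e.g. op1, op2, op3, op4: illegal at step 3, since op3 deq() → 9 cannot apply there
e.g. op1, op2, op4, op3: illegal at step 3, since op4 deq() → empty cannot apply there

8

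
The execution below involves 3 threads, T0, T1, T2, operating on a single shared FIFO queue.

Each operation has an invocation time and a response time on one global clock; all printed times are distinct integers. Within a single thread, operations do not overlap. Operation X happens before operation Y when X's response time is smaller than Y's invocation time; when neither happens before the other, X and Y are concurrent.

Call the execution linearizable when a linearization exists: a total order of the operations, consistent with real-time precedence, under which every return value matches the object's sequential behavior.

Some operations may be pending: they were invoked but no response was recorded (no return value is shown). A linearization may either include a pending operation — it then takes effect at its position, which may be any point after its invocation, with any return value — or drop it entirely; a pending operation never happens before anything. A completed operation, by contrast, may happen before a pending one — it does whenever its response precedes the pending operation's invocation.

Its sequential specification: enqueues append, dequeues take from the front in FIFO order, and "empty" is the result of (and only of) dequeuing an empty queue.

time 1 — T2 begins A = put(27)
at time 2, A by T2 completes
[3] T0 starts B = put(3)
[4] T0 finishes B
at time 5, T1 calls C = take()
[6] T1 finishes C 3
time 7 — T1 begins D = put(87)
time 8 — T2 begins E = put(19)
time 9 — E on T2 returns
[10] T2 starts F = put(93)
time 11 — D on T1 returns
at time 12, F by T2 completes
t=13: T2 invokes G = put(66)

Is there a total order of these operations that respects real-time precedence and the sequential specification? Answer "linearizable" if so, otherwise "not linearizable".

prefix check: 1..5 passes, 1..6 fails once C's time-6 response joins
one real-time candidate order over the 3 completed operations — the FIFO queue replay rejects it
e.g. A, B, C: illegal at step 3, since C take() → 3 cannot apply there

not linearizable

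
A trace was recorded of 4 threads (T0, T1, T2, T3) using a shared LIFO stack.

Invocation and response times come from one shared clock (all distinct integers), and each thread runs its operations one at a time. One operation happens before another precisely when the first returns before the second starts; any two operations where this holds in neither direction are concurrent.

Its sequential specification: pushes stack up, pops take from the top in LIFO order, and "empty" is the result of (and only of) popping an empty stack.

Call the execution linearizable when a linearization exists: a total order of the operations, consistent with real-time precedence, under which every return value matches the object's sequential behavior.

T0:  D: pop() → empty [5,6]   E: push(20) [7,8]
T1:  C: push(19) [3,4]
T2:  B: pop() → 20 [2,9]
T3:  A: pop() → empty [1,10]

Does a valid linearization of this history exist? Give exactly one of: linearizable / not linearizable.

not linearizable

prefix check: 1..9 passes, 1..10 fails once A's time-10 response joins
5 completed operations, 20 real-time-consistent orders — every LIFO stack replay fails
for example A, B, C, D, E fails at step 2: B pop() → 20 is not legal there
for example A, C, B, D, E fails at step 3: B pop() → 20 is not legal there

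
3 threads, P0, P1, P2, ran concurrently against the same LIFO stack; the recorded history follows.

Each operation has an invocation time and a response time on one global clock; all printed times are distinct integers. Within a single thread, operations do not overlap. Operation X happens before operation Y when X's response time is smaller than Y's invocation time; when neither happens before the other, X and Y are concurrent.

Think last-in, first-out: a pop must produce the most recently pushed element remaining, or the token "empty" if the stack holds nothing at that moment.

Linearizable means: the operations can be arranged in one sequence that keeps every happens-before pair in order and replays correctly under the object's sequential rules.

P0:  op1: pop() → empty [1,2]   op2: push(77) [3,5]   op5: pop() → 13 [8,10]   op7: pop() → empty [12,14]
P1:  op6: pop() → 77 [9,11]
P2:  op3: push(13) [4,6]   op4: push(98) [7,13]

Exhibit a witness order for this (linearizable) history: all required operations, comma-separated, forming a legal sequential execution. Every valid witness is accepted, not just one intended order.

op1, op2, op3, op5, op6, op7, op4

step 1: op1 pop() → empty — stack <>
step 2: op2 push(77) — stack <77>
step 3: op3 push(13) — stack <77,13>
step 4: op5 pop() → 13 — stack <77>
step 5: op6 pop() → 77 — stack <>
step 6: op7 pop() → empty — stack <>
step 7: op4 push(98) — stack <98>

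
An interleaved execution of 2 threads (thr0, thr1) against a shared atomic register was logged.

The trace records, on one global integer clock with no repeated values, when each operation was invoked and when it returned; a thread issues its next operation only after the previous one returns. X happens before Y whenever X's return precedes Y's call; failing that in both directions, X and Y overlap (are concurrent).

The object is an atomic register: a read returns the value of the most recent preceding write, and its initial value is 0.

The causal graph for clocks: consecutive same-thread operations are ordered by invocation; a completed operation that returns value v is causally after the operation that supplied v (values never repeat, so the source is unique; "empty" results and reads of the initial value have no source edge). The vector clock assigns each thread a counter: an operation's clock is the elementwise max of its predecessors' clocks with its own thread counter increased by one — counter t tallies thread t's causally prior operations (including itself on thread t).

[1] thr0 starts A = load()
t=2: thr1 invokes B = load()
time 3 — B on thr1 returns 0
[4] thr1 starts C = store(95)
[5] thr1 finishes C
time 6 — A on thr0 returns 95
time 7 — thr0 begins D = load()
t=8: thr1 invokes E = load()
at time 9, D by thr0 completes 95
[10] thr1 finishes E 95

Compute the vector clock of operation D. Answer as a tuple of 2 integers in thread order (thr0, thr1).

(2, 2)

B (invocation 2): nothing precedes it; thr1's component alone gives (0, 1)
invoked at 4, C merges VC(B)=(0, 1) and bumps thr1's slot → (0, 2)
invoked at 8, E merges VC(C)=(0, 2) and bumps thr1's slot → (0, 3)
invoked at 1, A merges VC(C)=(0, 2) and bumps thr0's slot → (1, 2)
invoked at 7, D merges VC(A)=(1, 2), VC(C)=(0, 2) and bumps thr0's slot → (2, 2)
target: VC(D) = (2, 2)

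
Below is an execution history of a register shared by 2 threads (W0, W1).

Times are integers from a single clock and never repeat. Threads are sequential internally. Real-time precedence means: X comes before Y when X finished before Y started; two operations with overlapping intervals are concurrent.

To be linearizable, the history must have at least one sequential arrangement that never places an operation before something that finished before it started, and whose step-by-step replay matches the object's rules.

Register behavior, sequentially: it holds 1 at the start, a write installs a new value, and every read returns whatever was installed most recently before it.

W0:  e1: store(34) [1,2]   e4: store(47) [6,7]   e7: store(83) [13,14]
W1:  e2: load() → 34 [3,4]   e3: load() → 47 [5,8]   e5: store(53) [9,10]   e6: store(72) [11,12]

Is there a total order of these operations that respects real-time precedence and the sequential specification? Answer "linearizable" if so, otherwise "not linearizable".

witness order: e1, e2, e4, e3, e5, e6, e7
after step 1 (e1 store(34)): value 34
after step 2 (e2 load() → 34): value 34
after step 3 (e4 store(47)): value 47
after step 4 (e3 load() → 47): value 47
after step 5 (e5 store(53)): value 53
after step 6 (e6 store(72)): value 72
after step 7 (e7 store(83)): value 83

linearizable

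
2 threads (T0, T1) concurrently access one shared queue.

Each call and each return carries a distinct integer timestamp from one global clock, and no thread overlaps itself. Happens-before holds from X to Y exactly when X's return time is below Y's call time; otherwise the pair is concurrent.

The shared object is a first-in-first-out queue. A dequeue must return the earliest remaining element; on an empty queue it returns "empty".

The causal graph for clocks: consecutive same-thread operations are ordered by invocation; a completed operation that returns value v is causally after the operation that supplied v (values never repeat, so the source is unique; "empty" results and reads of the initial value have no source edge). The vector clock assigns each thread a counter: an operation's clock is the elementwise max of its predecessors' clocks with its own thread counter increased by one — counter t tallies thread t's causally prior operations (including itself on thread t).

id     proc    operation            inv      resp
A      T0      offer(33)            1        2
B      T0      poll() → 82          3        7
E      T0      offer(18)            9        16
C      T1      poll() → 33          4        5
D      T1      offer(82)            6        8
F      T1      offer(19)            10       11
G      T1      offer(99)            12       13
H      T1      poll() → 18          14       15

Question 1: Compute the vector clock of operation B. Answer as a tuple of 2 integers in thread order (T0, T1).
A (invocation 1): nothing precedes it; T0's component alone gives (1, 0)
from VC(A)=(1, 0), C (invoked 4) maxes components and bumps T1 → (1, 1)
from VC(C)=(1, 1), D (invoked 6) maxes components and bumps T1 → (1, 2)
from VC(D)=(1, 2), F (invoked 10) maxes components and bumps T1 → (1, 3)
from VC(A)=(1, 0), VC(D)=(1, 2), B (invoked 3) maxes components and bumps T0 → (2, 2)
from VC(F)=(1, 3), G (invoked 12) maxes components and bumps T1 → (1, 4)
from VC(B)=(2, 2), E (invoked 9) maxes components and bumps T0 → (3, 2)
from VC(E)=(3, 2), VC(G)=(1, 4), H (invoked 14) maxes components and bumps T1 → (3, 5)
target: VC(B) = (2, 2)

(2, 2)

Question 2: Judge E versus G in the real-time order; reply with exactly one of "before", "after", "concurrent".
E spans [9,16], G spans [12,13]
the intervals overlap in both directions

concurrent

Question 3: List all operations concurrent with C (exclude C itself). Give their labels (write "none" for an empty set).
concurrent with C ([4,5]): every op whose interval crosses 4..5
A [1,2]: before
B [3,7]: concurrent
D [6,8]: after
E [9,16]: after
F [10,11]: after
G [12,13]: after
H [14,15]: after

B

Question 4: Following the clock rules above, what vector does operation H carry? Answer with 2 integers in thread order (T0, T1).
invoked at 1, A has no predecessors; its own T0 bump gives (1, 0)
invoked at 4, C merges VC(A)=(1, 0) and bumps T1's slot → (1, 1)
invoked at 6, D merges VC(C)=(1, 1) and bumps T1's slot → (1, 2)
invoked at 10, F merges VC(D)=(1, 2) and bumps T1's slot → (1, 3)
invoked at 3, B merges VC(A)=(1, 0), VC(D)=(1, 2) and bumps T0's slot → (2, 2)
invoked at 12, G merges VC(F)=(1, 3) and bumps T1's slot → (1, 4)
invoked at 9, E merges VC(B)=(2, 2) and bumps T0's slot → (3, 2)
invoked at 14, H merges VC(E)=(3, 2), VC(G)=(1, 4) and bumps T1's slot → (3, 5)
target: VC(H) = (3, 5)

(3, 5)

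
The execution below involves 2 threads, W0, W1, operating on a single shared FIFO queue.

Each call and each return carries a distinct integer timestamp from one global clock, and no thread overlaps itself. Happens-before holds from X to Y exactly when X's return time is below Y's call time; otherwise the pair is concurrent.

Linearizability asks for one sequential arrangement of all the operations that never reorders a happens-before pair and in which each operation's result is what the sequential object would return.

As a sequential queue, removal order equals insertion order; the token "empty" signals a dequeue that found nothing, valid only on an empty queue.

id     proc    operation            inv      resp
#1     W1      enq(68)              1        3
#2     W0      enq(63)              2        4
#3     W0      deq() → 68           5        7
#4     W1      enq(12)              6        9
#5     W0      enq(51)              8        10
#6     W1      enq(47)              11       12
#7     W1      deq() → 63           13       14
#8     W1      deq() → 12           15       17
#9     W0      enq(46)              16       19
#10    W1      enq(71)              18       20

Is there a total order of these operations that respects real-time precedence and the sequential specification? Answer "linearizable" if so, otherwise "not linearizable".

linearizable

a witness: #1, #2, #3, #4, #5, #6, #7, #8, #9, #10
step 1: #1 enq(68) — queue <68>
step 2: #2 enq(63) — queue <68,63>
step 3: #3 deq() → 68 — queue <63>
step 4: #4 enq(12) — queue <63,12>
step 5: #5 enq(51) — queue <63,12,51>
step 6: #6 enq(47) — queue <63,12,51,47>
step 7: #7 deq() → 63 — queue <12,51,47>
step 8: #8 deq() → 12 — queue <51,47>
step 9: #9 enq(46) — queue <51,47,46>
step 10: #10 enq(71) — queue <51,47,46,71>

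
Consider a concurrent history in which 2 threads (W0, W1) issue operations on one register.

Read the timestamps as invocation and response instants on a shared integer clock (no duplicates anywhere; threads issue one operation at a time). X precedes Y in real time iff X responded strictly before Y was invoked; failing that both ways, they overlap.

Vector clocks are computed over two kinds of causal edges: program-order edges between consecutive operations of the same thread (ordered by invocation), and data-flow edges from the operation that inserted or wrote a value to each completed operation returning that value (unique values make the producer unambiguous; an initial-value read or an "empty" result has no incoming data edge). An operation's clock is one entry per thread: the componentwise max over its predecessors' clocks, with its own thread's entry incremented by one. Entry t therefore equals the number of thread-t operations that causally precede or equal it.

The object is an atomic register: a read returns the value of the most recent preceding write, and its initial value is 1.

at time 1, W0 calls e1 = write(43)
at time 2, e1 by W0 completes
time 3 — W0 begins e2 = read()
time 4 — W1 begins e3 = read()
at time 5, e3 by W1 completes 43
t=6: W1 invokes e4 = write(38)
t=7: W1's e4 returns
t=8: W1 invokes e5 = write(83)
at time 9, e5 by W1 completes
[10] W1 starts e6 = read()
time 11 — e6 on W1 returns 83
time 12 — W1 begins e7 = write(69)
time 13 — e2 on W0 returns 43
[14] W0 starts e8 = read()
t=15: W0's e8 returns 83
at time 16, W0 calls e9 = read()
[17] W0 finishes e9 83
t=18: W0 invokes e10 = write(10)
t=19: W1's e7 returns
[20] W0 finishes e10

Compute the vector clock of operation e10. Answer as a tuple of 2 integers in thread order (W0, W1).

VC(e1, invoked at 1): no causal predecessors; +1 on W0 → (1, 0)
e3, invoked 4, takes VC(e1)=(1, 0) under max, adds 1 for W1 → (1, 1)
e2, invoked 3, takes VC(e1)=(1, 0) under max, adds 1 for W0 → (2, 0)
e4, invoked 6, takes VC(e3)=(1, 1) under max, adds 1 for W1 → (1, 2)
e5, invoked 8, takes VC(e4)=(1, 2) under max, adds 1 for W1 → (1, 3)
e6, invoked 10, takes VC(e5)=(1, 3) under max, adds 1 for W1 → (1, 4)
e7, invoked 12, takes VC(e6)=(1, 4) under max, adds 1 for W1 → (1, 5)
e8, invoked 14, takes VC(e2)=(2, 0), VC(e5)=(1, 3) under max, adds 1 for W0 → (3, 3)
e9, invoked 16, takes VC(e5)=(1, 3), VC(e8)=(3, 3) under max, adds 1 for W0 → (4, 3)
e10, invoked 18, takes VC(e9)=(4, 3) under max, adds 1 for W0 → (5, 3)
target: VC(e10) = (5, 3)

(5, 3)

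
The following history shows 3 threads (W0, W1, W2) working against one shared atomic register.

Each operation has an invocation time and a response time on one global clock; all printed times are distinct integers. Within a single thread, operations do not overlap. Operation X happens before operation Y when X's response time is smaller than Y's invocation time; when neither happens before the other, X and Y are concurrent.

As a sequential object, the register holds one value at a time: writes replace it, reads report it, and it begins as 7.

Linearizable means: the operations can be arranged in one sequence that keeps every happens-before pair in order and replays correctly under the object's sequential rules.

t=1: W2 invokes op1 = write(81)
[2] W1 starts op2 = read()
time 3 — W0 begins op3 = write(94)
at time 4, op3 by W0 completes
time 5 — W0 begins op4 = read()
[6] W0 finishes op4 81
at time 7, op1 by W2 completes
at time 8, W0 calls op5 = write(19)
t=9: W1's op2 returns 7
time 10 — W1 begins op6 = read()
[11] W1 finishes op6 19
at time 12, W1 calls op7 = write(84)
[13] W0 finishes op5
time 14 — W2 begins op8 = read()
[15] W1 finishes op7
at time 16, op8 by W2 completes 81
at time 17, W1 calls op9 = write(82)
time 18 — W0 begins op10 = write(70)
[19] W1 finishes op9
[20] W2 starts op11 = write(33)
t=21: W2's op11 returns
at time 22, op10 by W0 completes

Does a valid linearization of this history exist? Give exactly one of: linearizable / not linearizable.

not linearizable

prefix check: 1..15 passes, 1..16 fails once op8's time-16 response joins
no legal order exists: 66 real-time-consistent candidates over 8 completed atomic register operations, all rejected
one such order, op1, op2, op3, op4, op5, op6, op7, op8, breaks at step 2 where op2 read() → 7 is illegal
one such order, op1, op2, op3, op4, op5, op6, op8, op7, breaks at step 2 where op2 read() → 7 is illegal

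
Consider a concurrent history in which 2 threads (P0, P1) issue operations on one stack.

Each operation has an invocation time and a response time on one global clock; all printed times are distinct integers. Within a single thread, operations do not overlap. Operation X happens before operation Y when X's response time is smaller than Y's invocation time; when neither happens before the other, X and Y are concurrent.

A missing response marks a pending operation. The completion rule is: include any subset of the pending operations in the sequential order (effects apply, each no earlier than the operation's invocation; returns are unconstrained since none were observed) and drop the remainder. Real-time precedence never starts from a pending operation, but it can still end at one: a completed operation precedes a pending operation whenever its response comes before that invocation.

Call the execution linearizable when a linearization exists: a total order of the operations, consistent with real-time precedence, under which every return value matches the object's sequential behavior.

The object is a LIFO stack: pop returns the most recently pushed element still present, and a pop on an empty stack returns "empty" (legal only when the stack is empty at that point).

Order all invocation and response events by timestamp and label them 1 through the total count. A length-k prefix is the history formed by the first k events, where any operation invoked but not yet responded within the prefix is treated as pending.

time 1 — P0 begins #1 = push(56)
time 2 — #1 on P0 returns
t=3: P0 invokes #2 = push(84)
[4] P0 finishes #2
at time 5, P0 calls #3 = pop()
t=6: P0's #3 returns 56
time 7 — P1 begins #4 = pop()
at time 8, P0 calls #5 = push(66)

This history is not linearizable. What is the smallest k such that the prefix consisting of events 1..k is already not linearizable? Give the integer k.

a valid linearization of events 1..5 exists, for instance #1, #2:
step 1: #1 push(56) — stack <56>
step 2: #2 push(84) — stack <56,84>
with event 6 included (#3 responding at time 6), all real-time-consistent orders fail
take #1, #2, #3: step 3 already fails, because #3 pop() → 56 cannot occur there

6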